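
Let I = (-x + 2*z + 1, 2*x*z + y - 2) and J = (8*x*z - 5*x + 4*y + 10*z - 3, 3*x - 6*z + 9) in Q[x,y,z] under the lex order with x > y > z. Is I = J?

For a fixed monomial order, each ideal has a unique reduced Gröbner basis; comparing bases decides equality.
Buchberger on the first generating set:
f_1 = -x + 2*z + 1, LT = x.
f_2 = 2*x*z + y - 2, LT = x*z.

S(f_1,f_2): lcm = x*z. S = -1/2*y - 2*z**2 - z + 1.
  reduce S modulo (f_1, f_2):
  remainder -1/2*y - 2*z**2 - z + 1 ≠ 0; add g_3 = -1/2*y - 2*z**2 - z + 1 to the basis.

The other S-polynomials (S(f_1,g_3), S(f_2,g_3)) all reduce to 0 modulo the current basis, so we have a Gröbner basis.
Inter-reduce: drop elements whose leading term is divisible by another's, tail-reduce, and make monic.
Reduced Gröbner basis: {x - 2*z - 1, y + 4*z**2 + 2*z - 2}.

Buchberger on the second generating set:
h_1 = 8*x*z - 5*x + 4*y + 10*z - 3, LT = x*z.
h_2 = 3*x - 6*z + 9, LT = x.

S(h_1,h_2): lcm = x*z. S = -5/8*x + 1/2*y + 2*z**2 - 7/4*z - 3/8.
  reduce S modulo (h_1, h_2):
  remainder 1/2*y + 2*z**2 - 3*z + 3/2 ≠ 0; add k_3 = 1/2*y + 2*z**2 - 3*z + 3/2 to the basis.

The other S-polynomials (S(h_1,k_3), S(h_2,k_3)) all reduce to 0 modulo the current basis, so we have a Gröbner basis.
Inter-reduce: drop elements whose leading term is divisible by another's, tail-reduce, and make monic.
Reduced Gröbner basis: {x - 2*z + 3, y + 4*z**2 - 6*z + 3}.

The bases are distinct; the ideals are different.

No, the ideals differ.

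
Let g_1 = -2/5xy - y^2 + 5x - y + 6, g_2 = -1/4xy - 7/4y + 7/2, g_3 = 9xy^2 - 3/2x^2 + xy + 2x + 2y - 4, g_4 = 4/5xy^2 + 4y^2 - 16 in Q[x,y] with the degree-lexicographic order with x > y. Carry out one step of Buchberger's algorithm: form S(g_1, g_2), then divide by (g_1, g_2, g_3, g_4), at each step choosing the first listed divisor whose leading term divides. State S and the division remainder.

lcm(LM(g_1), LM(g_2)) = xy.
S = (lcm/LT(g_1))·g_1 − (lcm/LT(g_2))·g_2 = 5/2y^2 - 25/2x - 9/2y - 1.
Reduce S modulo (g_1, g_2, g_3, g_4) in that order:
  leading term y^2: no divisor's leading term divides it; move 5/2y^2 to the remainder.
  leading term x: no divisor's leading term divides it; move -25/2x to the remainder.
  leading term y: no divisor's leading term divides it; move -9/2y to the remainder.
  leading term 1: no divisor's leading term divides it; move -1 to the remainder.
The remainder 5/2y^2 - 25/2x - 9/2y - 1 is nonzero, so it would be added as the next basis element.

S(g_1, g_2) = 5/2y^2 - 25/2x - 9/2y - 1; remainder on division = 5/2y^2 - 25/2x - 9/2y - 1.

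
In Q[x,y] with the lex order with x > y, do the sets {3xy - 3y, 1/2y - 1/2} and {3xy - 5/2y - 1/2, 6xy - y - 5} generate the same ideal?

Yes, the ideals are equal.

Since reduced Gröbner bases are canonical representatives of ideals under a given ordering, it suffices to compute and compare them.
Buchberger on the first generating set:
f_1 = 3xy - 3y, LT = xy.
f_2 = 1/2y - 1/2, LT = y.

S(f_1,f_2): lcm = xy. S = x - y.
  leading term x: no divisor's leading term divides it; move x to the remainder.
  leading term y: subtract (-2)·f_2 from -y → -1
  leading term 1: no divisor's leading term divides it; move -1 to the remainder.
  remainder x - 1 ≠ 0; add g_3 = x - 1 to the basis.

The other S-polynomials (S(f_1,g_3), S(f_2,g_3)) all reduce to 0 modulo the current basis, so we have a Gröbner basis.
Inter-reduce: drop elements whose leading term is divisible by another's, tail-reduce, and make monic.
Reduced Gröbner basis: {x - 1, y - 1}.

Buchberger on the second generating set:
h_1 = 3xy - 5/2y - 1/2, LT = xy.
h_2 = 6xy - y - 5, LT = xy.

S(h_1,h_2): lcm = xy. S = -2/3y + 2/3.
  leading term y: no divisor's leading term divides it; move -2/3y to the remainder.
  leading term 1: no divisor's leading term divides it; move 2/3 to the remainder.
  remainder -2/3y + 2/3 ≠ 0; add k_3 = -2/3y + 2/3 to the basis.

S(h_1,k_3): lcm = xy. S = x - 5/6y - 1/6.
  leading term x: no divisor's leading term divides it; move x to the remainder.
  leading term y: subtract (5/4)·k_3 from -5/6y - 1/6 → -1
  leading term 1: no divisor's leading term divides it; move -1 to the remainder.
  remainder x - 1 ≠ 0; add k_4 = x - 1 to the basis.

The other S-polynomials (S(h_2,k_3), S(h_1,k_4), S(h_2,k_4), S(k_3,k_4)) all reduce to 0 modulo the current basis, so we have a Gröbner basis.
Inter-reduce: drop elements whose leading term is divisible by another's, tail-reduce, and make monic.
Reduced Gröbner basis: {x - 1, y - 1}.

The two bases agree; hence the ideals are identical.
The same test decides containment: I ⊆ J iff every generator of I reduces to 0 modulo a Gröbner basis of J.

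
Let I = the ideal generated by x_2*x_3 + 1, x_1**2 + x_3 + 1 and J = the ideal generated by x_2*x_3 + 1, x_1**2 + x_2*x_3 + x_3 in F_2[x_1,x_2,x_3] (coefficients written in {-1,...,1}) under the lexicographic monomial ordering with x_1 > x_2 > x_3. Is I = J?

Equality of ideals is decidable: compute both reduced Gröbner bases (unique for the ordering) and check whether they agree.
Buchberger on the first generating set:
f_1 = x_2*x_3 + 1, LT = x_2*x_3.
f_2 = x_1**2 + x_3 + 1, LT = x_1**2.

The S-polynomials (S(f_1,f_2)) all reduce to 0 modulo the current basis, so we have a Gröbner basis.
Inter-reduce: drop elements whose leading term is divisible by another's, tail-reduce, and make monic.
Reduced Gröbner basis: {x_1**2 + x_3 + 1, x_2*x_3 + 1}.

Buchberger on the second generating set:
h_1 = x_2*x_3 + 1, LT = x_2*x_3.
h_2 = x_1**2 + x_2*x_3 + x_3, LT = x_1**2.

The S-polynomials (S(h_1,h_2)) all reduce to 0 modulo the current basis, so we have a Gröbner basis.
Inter-reduce: drop elements whose leading term is divisible by another's, tail-reduce, and make monic.
Reduced Gröbner basis: {x_1**2 + x_3 + 1, x_2*x_3 + 1}.

These coincide, so the ideals are equal.

Yes, the ideals are equal.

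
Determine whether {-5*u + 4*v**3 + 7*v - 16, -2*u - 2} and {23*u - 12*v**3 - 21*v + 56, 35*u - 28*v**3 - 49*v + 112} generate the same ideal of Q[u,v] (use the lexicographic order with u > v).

Equality of ideals is decidable: compute both reduced Gröbner bases (unique for the ordering) and check whether they agree.
Buchberger on the first generating set:
f_1 = -5*u + 4*v**3 + 7*v - 16, LT = u.
f_2 = -2*u - 2, LT = u.

S(f_1,f_2): lcm = u. S = -4/5*v**3 - 7/5*v + 11/5.
  reduce S modulo (f_1, f_2):
  remainder -4/5*v**3 - 7/5*v + 11/5 ≠ 0; add g_3 = -4/5*v**3 - 7/5*v + 11/5 to the basis.

The other S-polynomials (S(f_1,g_3), S(f_2,g_3)) all reduce to 0 modulo the current basis, so we have a Gröbner basis.
Inter-reduce: drop elements whose leading term is divisible by another's, tail-reduce, and make monic.
Reduced Gröbner basis: {u + 1, v**3 + 7/4*v - 11/4}.

Buchberger on the second generating set:
h_1 = 23*u - 12*v**3 - 21*v + 56, LT = u.
h_2 = 35*u - 28*v**3 - 49*v + 112, LT = u.

S(h_1,h_2): lcm = u. S = 32/115*v**3 + 56/115*v - 88/115.
  reduce S modulo (h_1, h_2):
  remainder 32/115*v**3 + 56/115*v - 88/115 ≠ 0; add k_3 = 32/115*v**3 + 56/115*v - 88/115 to the basis.

The other S-polynomials (S(h_1,k_3), S(h_2,k_3)) all reduce to 0 modulo the current basis, so we have a Gröbner basis.
Inter-reduce: drop elements whose leading term is divisible by another's, tail-reduce, and make monic.
Reduced Gröbner basis: {u + 1, v**3 + 7/4*v - 11/4}.

These coincide, so the ideals are equal.

Yes, the ideals are equal.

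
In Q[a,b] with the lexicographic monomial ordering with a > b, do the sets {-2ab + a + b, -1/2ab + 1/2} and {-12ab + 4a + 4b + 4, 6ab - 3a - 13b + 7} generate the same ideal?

No, the ideals differ.

Two ideals are equal iff their reduced Gröbner bases coincide (the reduced basis is unique for a fixed ordering).
Buchberger on the first generating set:
f_1 = -2ab + a + b, LT = ab.
f_2 = -1/2ab + 1/2, LT = ab.

S(f_1,f_2): lcm = ab. S = -1/2a - 1/2b + 1.
  reduce S modulo (f_1, f_2):
  remainder -1/2a - 1/2b + 1 ≠ 0; add g_3 = -1/2a - 1/2b + 1 to the basis.

S(f_1,g_3): lcm = ab. S = -1/2a - b^2 + 3/2b.
  reduce S modulo (f_1, f_2, g_3):
  remainder -b^2 + 2b - 1 ≠ 0; add g_4 = -b^2 + 2b - 1 to the basis.

The other S-polynomials (S(f_2,g_3), S(f_1,g_4), S(f_2,g_4), S(g_3,g_4)) all reduce to 0 modulo the current basis, so we have a Gröbner basis.
Inter-reduce: drop elements whose leading term is divisible by another's, tail-reduce, and make monic.
Reduced Gröbner basis: {a + b - 2, b^2 - 2b + 1}.

Buchberger on the second generating set:
h_1 = -12ab + 4a + 4b + 4, LT = ab.
h_2 = 6ab - 3a - 13b + 7, LT = ab.

S(h_1,h_2): lcm = ab. S = 1/6a + 11/6b - 3/2.
  reduce S modulo (h_1, h_2):
  remainder 1/6a + 11/6b - 3/2 ≠ 0; add k_3 = 1/6a + 11/6b - 3/2 to the basis.

S(h_1,k_3): lcm = ab. S = -1/3a - 11b^2 + 26/3b - 1/3.
  reduce S modulo (h_1, h_2, k_3):
  remainder -11b^2 + 37/3b - 10/3 ≠ 0; add k_4 = -11b^2 + 37/3b - 10/3 to the basis.

The other S-polynomials (S(h_2,k_3), S(h_1,k_4), S(h_2,k_4), S(k_3,k_4)) all reduce to 0 modulo the current basis, so we have a Gröbner basis.
Inter-reduce: drop elements whose leading term is divisible by another's, tail-reduce, and make monic.
Reduced Gröbner basis: {a + 11b - 9, b^2 - 37/33b + 10/33}.

The bases are distinct; the ideals are different.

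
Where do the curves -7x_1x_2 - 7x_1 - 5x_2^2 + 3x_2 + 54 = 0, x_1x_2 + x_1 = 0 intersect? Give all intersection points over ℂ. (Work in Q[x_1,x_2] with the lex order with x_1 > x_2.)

Compute a lex Gröbner basis by Buchberger's algorithm.
f_1 = -7x_1x_2 - 7x_1 - 5x_2^2 + 3x_2 + 54, LT = x_1x_2.
f_2 = x_1x_2 + x_1, LT = x_1x_2.

S(f_1,f_2): lcm = x_1x_2. S = 5/7x_2^2 - 3/7x_2 - 54/7.
  leading term x_2^2: no divisor's leading term divides it; move 5/7x_2^2 to the remainder.
  leading term x_2: no divisor's leading term divides it; move -3/7x_2 to the remainder.
  leading term 1: no divisor's leading term divides it; move -54/7 to the remainder.
  remainder 5/7x_2^2 - 3/7x_2 - 54/7 ≠ 0; add h_3 = 5/7x_2^2 - 3/7x_2 - 54/7 to the basis.

S(f_1,h_3): lcm = x_1x_2^2. S = 8/5x_1x_2 + 54/5x_1 + 5/7x_2^3 - 3/7x_2^2 - 54/7x_2.
  leading term x_1x_2: subtract (-8/35)·f_1 from 8/5x_1x_2 + 54/5x_1 + 5/7x_2^3 - 3/7x_2^2 - 54/7x_2 → 46/5x_1 + 5/7x_2^3 - 11/7x_2^2 - 246/35x_2 + 432/35
  leading term x_1: no divisor's leading term divides it; move 46/5x_1 to the remainder.
  leading term x_2^3: subtract (x_2)·h_3 from 5/7x_2^3 - 11/7x_2^2 - 246/35x_2 + 432/35 → -8/7x_2^2 + 24/35x_2 + 432/35
  leading term x_2^2: subtract (-8/5)·h_3 from -8/7x_2^2 + 24/35x_2 + 432/35 → 0
  remainder 46/5x_1 ≠ 0; add h_4 = 46/5x_1 to the basis.

The other S-polynomials (S(f_2,h_3), S(f_1,h_4), S(f_2,h_4), S(h_3,h_4)) all reduce to 0 modulo the current basis, so we have a Gröbner basis.
Inter-reduce: drop elements whose leading term is divisible by another's, tail-reduce, and make monic.
Reduced Gröbner basis: {x_1, x_2^2 - 3/5x_2 - 54/5}.

Elimination: the polynomial x_2^2 - 3/5x_2 - 54/5 lies in the elimination ideal for x_2, so x_2 ∈ {-3, 18/5}. For each such x_2, the remaining basis elements (now univariate) give the rest of the solution.
  x_2 = -3: the earlier basis element becomes x_1 = 0, giving x_1 = 0 — point (0, -3).
  x_2 = 18/5: the earlier basis element becomes x_1 = 0, giving x_1 = 0 — point (0, 18/5).
Each listed point satisfies every original equation (direct substitution).

{(0, -3), (0, 18/5)}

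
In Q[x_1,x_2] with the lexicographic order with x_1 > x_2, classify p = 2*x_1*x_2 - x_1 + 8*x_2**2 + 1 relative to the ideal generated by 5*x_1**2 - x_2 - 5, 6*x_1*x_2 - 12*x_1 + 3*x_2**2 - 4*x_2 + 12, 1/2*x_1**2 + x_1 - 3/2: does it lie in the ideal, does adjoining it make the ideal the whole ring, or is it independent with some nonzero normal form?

2*x_1*x_2 - x_1 + 8*x_2**2 + 1 lies in I (it reduces to 0).

First compute the reduced Gröbner basis of I by Buchberger's algorithm.
f_1 = 5*x_1**2 - x_2 - 5, LT = x_1**2.
f_2 = 6*x_1*x_2 - 12*x_1 + 3*x_2**2 - 4*x_2 + 12, LT = x_1*x_2.
f_3 = 1/2*x_1**2 + x_1 - 3/2, LT = x_1**2.

S(f_1,f_2): lcm = x_1**2*x_2. S = 2*x_1**2 - 1/2*x_1*x_2**2 + 2/3*x_1*x_2 - 2*x_1 - 1/5*x_2**2 - x_2.
  leading term x_1**2: subtract (2/5)·f_1 from 2*x_1**2 - 1/2*x_1*x_2**2 + 2/3*x_1*x_2 - 2*x_1 - 1/5*x_2**2 - x_2 → -1/2*x_1*x_2**2 + 2/3*x_1*x_2 - 2*x_1 - 1/5*x_2**2 - 3/5*x_2 + 2
  leading term x_1*x_2**2: subtract (-1/12*x_2)·f_2 from -1/2*x_1*x_2**2 + 2/3*x_1*x_2 - 2*x_1 - 1/5*x_2**2 - 3/5*x_2 + 2 → -1/3*x_1*x_2 - 2*x_1 + 1/4*x_2**3 - 8/15*x_2**2 + 2/5*x_2 + 2
  leading term x_1*x_2: subtract (-1/18)·f_2 from -1/3*x_1*x_2 - 2*x_1 + 1/4*x_2**3 - 8/15*x_2**2 + 2/5*x_2 + 2 → -8/3*x_1 + 1/4*x_2**3 - 11/30*x_2**2 + 8/45*x_2 + 8/3
  leading term x_1: no divisor's leading term divides it; move -8/3*x_1 to the remainder.
  leading term x_2**3: no divisor's leading term divides it; move 1/4*x_2**3 to the remainder.
  leading term x_2**2: no divisor's leading term divides it; move -11/30*x_2**2 to the remainder.
  leading term x_2: no divisor's leading term divides it; move 8/45*x_2 to the remainder.
  leading term 1: no divisor's leading term divides it; move 8/3 to the remainder.
  remainder -8/3*x_1 + 1/4*x_2**3 - 11/30*x_2**2 + 8/45*x_2 + 8/3 ≠ 0; add h_4 = -8/3*x_1 + 1/4*x_2**3 - 11/30*x_2**2 + 8/45*x_2 + 8/3 to the basis.

S(f_1,f_3): lcm = x_1**2. S = -2*x_1 - 1/5*x_2 + 2.
  leading term x_1: subtract (3/4)·h_4 from -2*x_1 - 1/5*x_2 + 2 → -3/16*x_2**3 + 11/40*x_2**2 - 1/3*x_2
  leading term x_2**3: no divisor's leading term divides it; move -3/16*x_2**3 to the remainder.
  leading term x_2**2: no divisor's leading term divides it; move 11/40*x_2**2 to the remainder.
  leading term x_2: no divisor's leading term divides it; move -1/3*x_2 to the remainder.
  remainder -3/16*x_2**3 + 11/40*x_2**2 - 1/3*x_2 ≠ 0; add h_5 = -3/16*x_2**3 + 11/40*x_2**2 - 1/3*x_2 to the basis.

S(f_2,f_3): lcm = x_1**2*x_2. S = -2*x_1**2 + 1/2*x_1*x_2**2 - 8/3*x_1*x_2 + 2*x_1 + 3*x_2.
  leading term x_1**2: subtract (-2/5)·f_1 from -2*x_1**2 + 1/2*x_1*x_2**2 - 8/3*x_1*x_2 + 2*x_1 + 3*x_2 → 1/2*x_1*x_2**2 - 8/3*x_1*x_2 + 2*x_1 + 13/5*x_2 - 2
  leading term x_1*x_2**2: subtract (1/12*x_2)·f_2 from 1/2*x_1*x_2**2 - 8/3*x_1*x_2 + 2*x_1 + 13/5*x_2 - 2 → -5/3*x_1*x_2 + 2*x_1 - 1/4*x_2**3 + 1/3*x_2**2 + 8/5*x_2 - 2
  leading term x_1*x_2: subtract (-5/18)·f_2 from -5/3*x_1*x_2 + 2*x_1 - 1/4*x_2**3 + 1/3*x_2**2 + 8/5*x_2 - 2 → -4/3*x_1 - 1/4*x_2**3 + 7/6*x_2**2 + 22/45*x_2 + 4/3
  leading term x_1: subtract (1/2)·h_4 from -4/3*x_1 - 1/4*x_2**3 + 7/6*x_2**2 + 22/45*x_2 + 4/3 → -3/8*x_2**3 + 27/20*x_2**2 + 2/5*x_2
  leading term x_2**3: subtract (2)·h_5 from -3/8*x_2**3 + 27/20*x_2**2 + 2/5*x_2 → 4/5*x_2**2 + 16/15*x_2
  leading term x_2**2: no divisor's leading term divides it; move 4/5*x_2**2 to the remainder.
  leading term x_2: no divisor's leading term divides it; move 16/15*x_2 to the remainder.
  remainder 4/5*x_2**2 + 16/15*x_2 ≠ 0; add h_6 = 4/5*x_2**2 + 16/15*x_2 to the basis.

S(f_2,h_5): lcm = x_1*x_2**3. S = -8/15*x_1*x_2**2 - 16/9*x_1*x_2 + 1/2*x_2**4 - 2/3*x_2**3 + 2*x_2**2.
  leading term x_1*x_2**2: subtract (-4/45*x_2)·f_2 from -8/15*x_1*x_2**2 - 16/9*x_1*x_2 + 1/2*x_2**4 - 2/3*x_2**3 + 2*x_2**2 → -128/45*x_1*x_2 + 1/2*x_2**4 - 2/5*x_2**3 + 74/45*x_2**2 + 16/15*x_2
  leading term x_1*x_2: subtract (-64/135)·f_2 from -128/45*x_1*x_2 + 1/2*x_2**4 - 2/5*x_2**3 + 74/45*x_2**2 + 16/15*x_2 → -256/45*x_1 + 1/2*x_2**4 - 2/5*x_2**3 + 46/15*x_2**2 - 112/135*x_2 + 256/45
  leading term x_1: subtract (32/15)·h_4 from -256/45*x_1 + 1/2*x_2**4 - 2/5*x_2**3 + 46/15*x_2**2 - 112/135*x_2 + 256/45 → 1/2*x_2**4 - 14/15*x_2**3 + 866/225*x_2**2 - 272/225*x_2
  leading term x_2**4: subtract (-8/3*x_2)·h_5 from 1/2*x_2**4 - 14/15*x_2**3 + 866/225*x_2**2 - 272/225*x_2 → -1/5*x_2**3 + 74/25*x_2**2 - 272/225*x_2
  leading term x_2**3: subtract (16/15)·h_5 from -1/5*x_2**3 + 74/25*x_2**2 - 272/225*x_2 → 8/3*x_2**2 - 64/75*x_2
  leading term x_2**2: subtract (10/3)·h_6 from 8/3*x_2**2 - 64/75*x_2 → -992/225*x_2
  leading term x_2: no divisor's leading term divides it; move -992/225*x_2 to the remainder.
  remainder -992/225*x_2 ≠ 0; add h_7 = -992/225*x_2 to the basis.

The other S-polynomials (S(f_1,h_4), S(f_2,h_4), S(f_3,h_4), S(f_1,h_5), S(f_3,h_5), S(h_4,h_5), S(f_1,h_6), S(f_2,h_6), S(f_3,h_6), S(h_4,h_6), S(h_5,h_6), S(f_1,h_7), S(f_2,h_7), S(f_3,h_7), S(h_4,h_7), S(h_5,h_7), S(h_6,h_7)) all reduce to 0 modulo the current basis, so we have a Gröbner basis.
Inter-reduce: drop elements whose leading term is divisible by another's, tail-reduce, and make monic.
Reduced Gröbner basis: {x_1 - 1, x_2}.
Label its elements g_1 = x_1 - 1, g_2 = x_2.

Reduce p = 2*x_1*x_2 - x_1 + 8*x_2**2 + 1 modulo G:
  leading term x_1*x_2: subtract (2*x_2)·g_1 from 2*x_1*x_2 - x_1 + 8*x_2**2 + 1 → -x_1 + 8*x_2**2 + 2*x_2 + 1
  leading term x_1: subtract (-1)·g_1 from -x_1 + 8*x_2**2 + 2*x_2 + 1 → 8*x_2**2 + 2*x_2
  leading term x_2**2: subtract (8*x_2)·g_2 from 8*x_2**2 + 2*x_2 → 2*x_2
  leading term x_2: subtract (2)·g_2 from 2*x_2 → 0
  normal form = 0.
Since the normal form is 0, p ∈ I.

The remainder on division by a Gröbner basis is unique — it is the normal form.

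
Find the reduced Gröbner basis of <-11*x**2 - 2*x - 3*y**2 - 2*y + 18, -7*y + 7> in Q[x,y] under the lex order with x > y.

G = {x**2 + 2/11*x - 13/11, y - 1}

The reduced Gröbner basis is the canonical form of the ideal for this ordering.

f_1 = -11*x**2 - 2*x - 3*y**2 - 2*y + 18, LT = x**2.
f_2 = -7*y + 7, LT = y.

The S-polynomials (S(f_1,f_2)) all reduce to 0 modulo the current basis, so we have a Gröbner basis.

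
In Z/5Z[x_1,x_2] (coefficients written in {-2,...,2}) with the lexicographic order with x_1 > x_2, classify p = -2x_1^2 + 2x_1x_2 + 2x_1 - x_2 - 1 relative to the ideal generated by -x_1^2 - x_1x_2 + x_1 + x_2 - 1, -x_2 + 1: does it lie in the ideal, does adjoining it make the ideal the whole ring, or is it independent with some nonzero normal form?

First compute the reduced Gröbner basis of I by Buchberger's algorithm.
f_1 = -x_1^2 - x_1x_2 + x_1 + x_2 - 1, LT = x_1^2.
f_2 = -x_2 + 1, LT = x_2.

S(f_1,f_2): leading monomials are coprime, so the S-polynomial reduces to 0 (Buchberger's first criterion).
Every S-polynomial of the final basis reduces to 0, so we have a Gröbner basis.
Inter-reduce: drop elements whose leading term is divisible by another's, tail-reduce, and make monic.
Reduced Gröbner basis: {x_1^2, x_2 - 1}.
Label its elements g_1 = x_1^2, g_2 = x_2 - 1.

Reduce p = -2x_1^2 + 2x_1x_2 + 2x_1 - x_2 - 1 modulo G:
  leading term x_1^2: subtract (-2)·g_1 from -2x_1^2 + 2x_1x_2 + 2x_1 - x_2 - 1 → 2x_1x_2 + 2x_1 - x_2 - 1
  leading term x_1x_2: subtract (2x_1)·g_2 from 2x_1x_2 + 2x_1 - x_2 - 1 → -x_1 - x_2 - 1
  leading term x_1: no divisor's leading term divides it; move -x_1 to the remainder.
  leading term x_2: subtract (-1)·g_2 from -x_2 - 1 → -2
  leading term 1: no divisor's leading term divides it; move -2 to the remainder.
  normal form = -x_1 - 2.
The normal form is nonzero, so p ∉ I. Since p minus its normal form lies in I, I + (p) = I + (r) where r = -x_1 - 2; decide whether this ideal is the whole ring.
Run Buchberger on G together with r (pairs among the g_i already reduce to 0 since G is a Gröbner basis):
g_1 = x_1^2, LT = x_1^2.
g_2 = x_2 - 1, LT = x_2.
r = -x_1 - 2, LT = x_1.

S(g_1,g_2): leading monomials are coprime, so the S-polynomial reduces to 0 (Buchberger's first criterion).
S(g_1,r): lcm = x_1^2. S = -2x_1.
  leading term x_1: subtract (2)·r from -2x_1 → -1
  leading term 1: no divisor's leading term divides it; move -1 to the remainder.
  remainder -1 ≠ 0; add m_4 = -1 to the basis.

S(g_2,r): leading monomials are coprime, so the S-polynomial reduces to 0 (Buchberger's first criterion).
S(g_1,m_4): leading monomials are coprime, so the S-polynomial reduces to 0 (Buchberger's first criterion).
S(g_2,m_4): leading monomials are coprime, so the S-polynomial reduces to 0 (Buchberger's first criterion).
S(r,m_4): leading monomials are coprime, so the S-polynomial reduces to 0 (Buchberger's first criterion).
Every S-polynomial of the final basis reduces to 0, so we have a Gröbner basis.
Inter-reduce: drop elements whose leading term is divisible by another's, tail-reduce, and make monic.
Reduced Gröbner basis: {1}.
The reduced Gröbner basis of I + (p) is {1}: the ideal is the whole ring, so the enlarged system has no common solution — adjoining p is inconsistent.

Adjoining -2x_1^2 + 2x_1x_2 + 2x_1 - x_2 - 1 makes the ideal the whole ring: the system is inconsistent.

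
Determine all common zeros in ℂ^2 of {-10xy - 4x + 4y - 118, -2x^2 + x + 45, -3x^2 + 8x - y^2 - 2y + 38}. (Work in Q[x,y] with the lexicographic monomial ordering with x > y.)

Compute a lex Gröbner basis by Buchberger's algorithm.
f_1 = -10xy - 4x + 4y - 118, LT = xy.
f_2 = -2x^2 + x + 45, LT = x^2.
f_3 = -3x^2 + 8x - y^2 - 2y + 38, LT = x^2.

S(f_1,f_2): lcm = x^2y. S = 2/5x^2 + 1/10xy + 59/5x + 45/2y.
  leading term x^2: subtract (-1/5)·f_2 from 2/5x^2 + 1/10xy + 59/5x + 45/2y → 1/10xy + 12x + 45/2y + 9
  leading term xy: subtract (-1/100)·f_1 from 1/10xy + 12x + 45/2y + 9 → 299/25x + 1127/50y + 391/50
  leading term x: no divisor's leading term divides it; move 299/25x to the remainder.
  leading term y: no divisor's leading term divides it; move 1127/50y to the remainder.
  leading term 1: no divisor's leading term divides it; move 391/50 to the remainder.
  remainder 299/25x + 1127/50y + 391/50 ≠ 0; add h_4 = 299/25x + 1127/50y + 391/50 to the basis.

S(f_1,f_3): lcm = x^2y. S = 2/5x^2 + 34/15xy + 59/5x - 1/3y^3 - 2/3y^2 + 38/3y.
  leading term x^2: subtract (-1/5)·f_2 from 2/5x^2 + 34/15xy + 59/5x - 1/3y^3 - 2/3y^2 + 38/3y → 34/15xy + 12x - 1/3y^3 - 2/3y^2 + 38/3y + 9
  leading term xy: subtract (-17/75)·f_1 from 34/15xy + 12x - 1/3y^3 - 2/3y^2 + 38/3y + 9 → 832/75x - 1/3y^3 - 2/3y^2 + 1018/75y - 1331/75
  leading term x: subtract (64/69)·h_4 from 832/75x - 1/3y^3 - 2/3y^2 + 1018/75y - 1331/75 → -1/3y^3 - 2/3y^2 - 22/3y - 25
  leading term y^3: no divisor's leading term divides it; move -1/3y^3 to the remainder.
  leading term y^2: no divisor's leading term divides it; move -2/3y^2 to the remainder.
  leading term y: no divisor's leading term divides it; move -22/3y to the remainder.
  leading term 1: no divisor's leading term divides it; move -25 to the remainder.
  remainder -1/3y^3 - 2/3y^2 - 22/3y - 25 ≠ 0; add h_5 = -1/3y^3 - 2/3y^2 - 22/3y - 25 to the basis.

S(f_2,f_3): lcm = x^2. S = 13/6x - 1/3y^2 - 2/3y - 59/6.
  leading term x: subtract (25/138)·h_4 from 13/6x - 1/3y^2 - 2/3y - 59/6 → -1/3y^2 - 19/4y - 45/4
  leading term y^2: no divisor's leading term divides it; move -1/3y^2 to the remainder.
  leading term y: no divisor's leading term divides it; move -19/4y to the remainder.
  leading term 1: no divisor's leading term divides it; move -45/4 to the remainder.
  remainder -1/3y^2 - 19/4y - 45/4 ≠ 0; add h_6 = -1/3y^2 - 19/4y - 45/4 to the basis.

S(f_1,h_4): lcm = xy. S = 2/5x - 49/26y^2 - 137/130y + 59/5.
  leading term x: subtract (10/299)·h_4 from 2/5x - 49/26y^2 - 137/130y + 59/5 → -49/26y^2 - 47/26y + 150/13
  leading term y^2: subtract (147/26)·h_6 from -49/26y^2 - 47/26y + 150/13 → 2605/104y + 7815/104
  leading term y: no divisor's leading term divides it; move 2605/104y to the remainder.
  leading term 1: no divisor's leading term divides it; move 7815/104 to the remainder.
  remainder 2605/104y + 7815/104 ≠ 0; add h_7 = 2605/104y + 7815/104 to the basis.

S(f_2,h_4): lcm = x^2. S = -49/26xy - 15/13x - 45/2.
  leading term xy: subtract (49/260)·f_1 from -49/26xy - 15/13x - 45/2 → -2/5x - 49/65y - 17/65
  leading term x: subtract (-10/299)·h_4 from -2/5x - 49/65y - 17/65 → 0
  remainder 0.

S(f_3,h_4): lcm = x^2. S = -49/26xy - 259/78x + 1/3y^2 + 2/3y - 38/3.
  leading term xy: subtract (49/260)·f_1 from -49/26xy - 259/78x + 1/3y^2 + 2/3y - 38/3 → -77/30x + 1/3y^2 - 17/195y + 3733/390
  leading term x: subtract (-385/1794)·h_4 from -77/30x + 1/3y^2 - 17/195y + 3733/390 → 1/3y^2 + 19/4y + 45/4
  leading term y^2: subtract (-1)·h_6 from 1/3y^2 + 19/4y + 45/4 → 0
  remainder 0.

S(f_1,h_5): lcm = xy^3. S = -8/5xy^2 - 22xy - 75x - 2/5y^3 + 59/5y^2.
  leading term xy^2: subtract (4/25y)·f_1 from -8/5xy^2 - 22xy - 75x - 2/5y^3 + 59/5y^2 → -534/25xy - 75x - 2/5y^3 + 279/25y^2 + 472/25y
  leading term xy: subtract (267/125)·f_1 from -534/25xy - 75x - 2/5y^3 + 279/25y^2 + 472/25y → -8307/125x - 2/5y^3 + 279/25y^2 + 1292/125y + 31506/125
  leading term x: subtract (-639/115)·h_4 from -8307/125x - 2/5y^3 + 279/25y^2 + 1292/125y + 31506/125 → -2/5y^3 + 279/25y^2 + 6779/50y + 591/2
  leading term y^3: subtract (6/5)·h_5 from -2/5y^3 + 279/25y^2 + 6779/50y + 591/2 → 299/25y^2 + 7219/50y + 651/2
  leading term y^2: subtract (-897/25)·h_6 from 299/25y^2 + 7219/50y + 651/2 → -521/20y - 1563/20
  leading term y: subtract (-26/25)·h_7 from -521/20y - 1563/20 → 0
  remainder 0.

S(f_2,h_5): leading monomials are coprime, so the S-polynomial reduces to 0 (Buchberger's first criterion).
S(f_3,h_5): leading monomials are coprime, so the S-polynomial reduces to 0 (Buchberger's first criterion).
S(h_4,h_5): leading monomials are coprime, so the S-polynomial reduces to 0 (Buchberger's first criterion).
S(f_1,h_6): lcm = xy^2. S = -277/20xy - 135/4x - 2/5y^2 + 59/5y.
  leading term xy: subtract (277/200)·f_1 from -277/20xy - 135/4x - 2/5y^2 + 59/5y → -2821/100x - 2/5y^2 + 313/50y + 16343/100
  leading term x: subtract (-217/92)·h_4 from -2821/100x - 2/5y^2 + 313/50y + 16343/100 → -2/5y^2 + 2377/40y + 1455/8
  leading term y^2: subtract (6/5)·h_6 from -2/5y^2 + 2377/40y + 1455/8 → 521/8y + 1563/8
  leading term y: subtract (13/5)·h_7 from 521/8y + 1563/8 → 0
  remainder 0.

S(f_2,h_6): leading monomials are coprime, so the S-polynomial reduces to 0 (Buchberger's first criterion).
S(f_3,h_6): leading monomials are coprime, so the S-polynomial reduces to 0 (Buchberger's first criterion).
S(h_4,h_6): leading monomials are coprime, so the S-polynomial reduces to 0 (Buchberger's first criterion).
S(h_5,h_6): lcm = y^3. S = -49/4y^2 - 47/4y + 75.
  leading term y^2: subtract (147/4)·h_6 from -49/4y^2 - 47/4y + 75 → 2605/16y + 7815/16
  leading term y: subtract (13/2)·h_7 from 2605/16y + 7815/16 → 0
  remainder 0.

S(f_1,h_7): lcm = xy. S = -13/5x - 2/5y + 59/5.
  leading term x: subtract (-5/23)·h_4 from -13/5x - 2/5y + 59/5 → 9/2y + 27/2
  leading term y: subtract (468/2605)·h_7 from 9/2y + 27/2 → 0
  remainder 0.

S(f_2,h_7): leading monomials are coprime, so the S-polynomial reduces to 0 (Buchberger's first criterion).
S(f_3,h_7): leading monomials are coprime, so the S-polynomial reduces to 0 (Buchberger's first criterion).
S(h_4,h_7): leading monomials are coprime, so the S-polynomial reduces to 0 (Buchberger's first criterion).
S(h_5,h_7): lcm = y^3. S = -y^2 + 22y + 75.
  leading term y^2: subtract (3)·h_6 from -y^2 + 22y + 75 → 145/4y + 435/4
  leading term y: subtract (754/521)·h_7 from 145/4y + 435/4 → 0
  remainder 0.

S(h_6,h_7): lcm = y^2. S = 45/4y + 135/4.
  leading term y: subtract (234/521)·h_7 from 45/4y + 135/4 → 0
  remainder 0.

Every S-polynomial of the final basis reduces to 0, so we have a Gröbner basis.
Inter-reduce: drop elements whose leading term is divisible by another's, tail-reduce, and make monic.
Reduced Gröbner basis: {x - 5, y + 3}.

Elimination: the polynomial y + 3 lies in the elimination ideal for y, so y ∈ {-3}. For each such y, the remaining basis elements (now univariate) give the rest of the solution.
  y = -3: the earlier basis element becomes x - 5 = 0, giving x = 5 — point (5, -3).
Substituting each solution back into the original system confirms all equations vanish.

{(5, -3)}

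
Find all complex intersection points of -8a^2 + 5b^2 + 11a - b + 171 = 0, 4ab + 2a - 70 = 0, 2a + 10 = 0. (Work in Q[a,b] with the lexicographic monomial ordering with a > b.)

{(-5, -4)}

Compute a lex Gröbner basis by Buchberger's algorithm.
f_1 = -8a^2 + 11a + 5b^2 - b + 171, LT = a^2.
f_2 = 4ab + 2a - 70, LT = ab.
f_3 = 2a + 10, LT = a.

S(f_1,f_2): lcm = a^2b. S = -1/2a^2 - 11/8ab + 35/2a - 5/8b^3 + 1/8b^2 - 171/8b.
  leading term a^2: subtract (1/16)·f_1 from -1/2a^2 - 11/8ab + 35/2a - 5/8b^3 + 1/8b^2 - 171/8b → -11/8ab + 269/16a - 5/8b^3 - 3/16b^2 - 341/16b - 171/16
  leading term ab: subtract (-11/32)·f_2 from -11/8ab + 269/16a - 5/8b^3 - 3/16b^2 - 341/16b - 171/16 → 35/2a - 5/8b^3 - 3/16b^2 - 341/16b - 139/4
  leading term a: subtract (35/4)·f_3 from 35/2a - 5/8b^3 - 3/16b^2 - 341/16b - 139/4 → -5/8b^3 - 3/16b^2 - 341/16b - 489/4
  leading term b^3: no divisor's leading term divides it; move -5/8b^3 to the remainder.
  leading term b^2: no divisor's leading term divides it; move -3/16b^2 to the remainder.
  leading term b: no divisor's leading term divides it; move -341/16b to the remainder.
  leading term 1: no divisor's leading term divides it; move -489/4 to the remainder.
  remainder -5/8b^3 - 3/16b^2 - 341/16b - 489/4 ≠ 0; add h_4 = -5/8b^3 - 3/16b^2 - 341/16b - 489/4 to the basis.

S(f_1,f_3): lcm = a^2. S = -51/8a - 5/8b^2 + 1/8b - 171/8.
  leading term a: subtract (-51/16)·f_3 from -51/8a - 5/8b^2 + 1/8b - 171/8 → -5/8b^2 + 1/8b + 21/2
  leading term b^2: no divisor's leading term divides it; move -5/8b^2 to the remainder.
  leading term b: no divisor's leading term divides it; move 1/8b to the remainder.
  leading term 1: no divisor's leading term divides it; move 21/2 to the remainder.
  remainder -5/8b^2 + 1/8b + 21/2 ≠ 0; add h_5 = -5/8b^2 + 1/8b + 21/2 to the basis.

S(f_2,f_3): lcm = ab. S = 1/2a - 5b - 35/2.
  leading term a: subtract (1/4)·f_3 from 1/2a - 5b - 35/2 → -5b - 20
  leading term b: no divisor's leading term divides it; move -5b to the remainder.
  leading term 1: no divisor's leading term divides it; move -20 to the remainder.
  remainder -5b - 20 ≠ 0; add h_6 = -5b - 20 to the basis.

S(f_1,h_4): leading monomials are coprime, so the S-polynomial reduces to 0 (Buchberger's first criterion).
S(f_2,h_4): lcm = ab^3. S = 1/5ab^2 - 341/10ab - 978/5a - 35/2b^2.
  leading term ab^2: subtract (1/20b)·f_2 from 1/5ab^2 - 341/10ab - 978/5a - 35/2b^2 → -171/5ab - 978/5a - 35/2b^2 + 7/2b
  leading term ab: subtract (-171/20)·f_2 from -171/5ab - 978/5a - 35/2b^2 + 7/2b → -357/2a - 35/2b^2 + 7/2b - 1197/2
  leading term a: subtract (-357/4)·f_3 from -357/2a - 35/2b^2 + 7/2b - 1197/2 → -35/2b^2 + 7/2b + 294
  leading term b^2: subtract (28)·h_5 from -35/2b^2 + 7/2b + 294 → 0
  remainder 0.

S(f_3,h_4): leading monomials are coprime, so the S-polynomial reduces to 0 (Buchberger's first criterion).
S(f_1,h_5): leading monomials are coprime, so the S-polynomial reduces to 0 (Buchberger's first criterion).
S(f_2,h_5): lcm = ab^2. S = 7/10ab + 84/5a - 35/2b.
  leading term ab: subtract (7/40)·f_2 from 7/10ab + 84/5a - 35/2b → 329/20a - 35/2b + 49/4
  leading term a: subtract (329/40)·f_3 from 329/20a - 35/2b + 49/4 → -35/2b - 70
  leading term b: subtract (7/2)·h_6 from -35/2b - 70 → 0
  remainder 0.

S(f_3,h_5): leading monomials are coprime, so the S-polynomial reduces to 0 (Buchberger's first criterion).
S(h_4,h_5): lcm = b^3. S = 1/2b^2 + 509/10b + 978/5.
  leading term b^2: subtract (-4/5)·h_5 from 1/2b^2 + 509/10b + 978/5 → 51b + 204
  leading term b: subtract (-51/5)·h_6 from 51b + 204 → 0
  remainder 0.

S(f_1,h_6): leading monomials are coprime, so the S-polynomial reduces to 0 (Buchberger's first criterion).
S(f_2,h_6): lcm = ab. S = -7/2a - 35/2.
  leading term a: subtract (-7/4)·f_3 from -7/2a - 35/2 → 0
  remainder 0.

S(f_3,h_6): leading monomials are coprime, so the S-polynomial reduces to 0 (Buchberger's first criterion).
S(h_4,h_6): lcm = b^3. S = -37/10b^2 + 341/10b + 978/5.
  leading term b^2: subtract (148/25)·h_5 from -37/10b^2 + 341/10b + 978/5 → 834/25b + 3336/25
  leading term b: subtract (-834/125)·h_6 from 834/25b + 3336/25 → 0
  remainder 0.

S(h_5,h_6): lcm = b^2. S = -21/5b - 84/5.
  leading term b: subtract (21/25)·h_6 from -21/5b - 84/5 → 0
  remainder 0.

Every S-polynomial of the final basis reduces to 0, so we have a Gröbner basis.
Inter-reduce: drop elements whose leading term is divisible by another's, tail-reduce, and make monic.
Reduced Gröbner basis: {a + 5, b + 4}.

Since the basis is lex-ordered, b + 4 is univariate in b. Its roots are {-4}. Back-substituting each root into the other basis elements fixes the other coordinates.
  b = -4: the earlier basis element becomes a + 5 = 0, giving a = -5 — point (-5, -4).
Check: every point annihilates each of the original generators.
Zero-dimensionality of the ideal guarantees finitely many solutions over ℂ.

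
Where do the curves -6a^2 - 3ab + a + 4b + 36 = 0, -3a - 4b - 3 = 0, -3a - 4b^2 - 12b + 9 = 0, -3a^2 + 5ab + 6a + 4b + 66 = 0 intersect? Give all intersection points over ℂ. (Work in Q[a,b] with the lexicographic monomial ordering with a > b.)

{(3, -3)}

Compute a lex Gröbner basis by Buchberger's algorithm.
f_1 = -6a^2 - 3ab + a + 4b + 36, LT = a^2.
f_2 = -3a - 4b - 3, LT = a.
f_3 = -3a - 4b^2 - 12b + 9, LT = a.
f_4 = -3a^2 + 5ab + 6a + 4b + 66, LT = a^2.

S(f_1,f_2): lcm = a^2. S = -5/6ab - 7/6a - 2/3b - 6.
  leading term ab: subtract (5/18b)·f_2 from -5/6ab - 7/6a - 2/3b - 6 → -7/6a + 10/9b^2 + 1/6b - 6
  leading term a: subtract (7/18)·f_2 from -7/6a + 10/9b^2 + 1/6b - 6 → 10/9b^2 + 31/18b - 29/6
  leading term b^2: no divisor's leading term divides it; move 10/9b^2 to the remainder.
  leading term b: no divisor's leading term divides it; move 31/18b to the remainder.
  leading term 1: no divisor's leading term divides it; move -29/6 to the remainder.
  remainder 10/9b^2 + 31/18b - 29/6 ≠ 0; add h_5 = 10/9b^2 + 31/18b - 29/6 to the basis.

S(f_1,f_3): lcm = a^2. S = -4/3ab^2 - 7/2ab + 17/6a - 2/3b - 6.
  leading term ab^2: subtract (4/9b^2)·f_2 from -4/3ab^2 - 7/2ab + 17/6a - 2/3b - 6 → -7/2ab + 17/6a + 16/9b^3 + 4/3b^2 - 2/3b - 6
  leading term ab: subtract (7/6b)·f_2 from -7/2ab + 17/6a + 16/9b^3 + 4/3b^2 - 2/3b - 6 → 17/6a + 16/9b^3 + 6b^2 + 17/6b - 6
  leading term a: subtract (-17/18)·f_2 from 17/6a + 16/9b^3 + 6b^2 + 17/6b - 6 → 16/9b^3 + 6b^2 - 17/18b - 53/6
  leading term b^3: subtract (8/5b)·h_5 from 16/9b^3 + 6b^2 - 17/18b - 53/6 → 146/45b^2 + 611/90b - 53/6
  leading term b^2: subtract (73/25)·h_5 from 146/45b^2 + 611/90b - 53/6 → 44/25b + 132/25
  leading term b: no divisor's leading term divides it; move 44/25b to the remainder.
  leading term 1: no divisor's leading term divides it; move 132/25 to the remainder.
  remainder 44/25b + 132/25 ≠ 0; add h_6 = 44/25b + 132/25 to the basis.

S(f_1,f_4): lcm = a^2. S = 13/6ab + 11/6a + 2/3b + 16.
  leading term ab: subtract (-13/18b)·f_2 from 13/6ab + 11/6a + 2/3b + 16 → 11/6a - 26/9b^2 - 3/2b + 16
  leading term a: subtract (-11/18)·f_2 from 11/6a - 26/9b^2 - 3/2b + 16 → -26/9b^2 - 71/18b + 85/6
  leading term b^2: subtract (-13/5)·h_5 from -26/9b^2 - 71/18b + 85/6 → 8/15b + 8/5
  leading term b: subtract (10/33)·h_6 from 8/15b + 8/5 → 0
  remainder 0.

S(f_2,f_3): lcm = a. S = -4/3b^2 - 8/3b + 4.
  leading term b^2: subtract (-6/5)·h_5 from -4/3b^2 - 8/3b + 4 → -3/5b - 9/5
  leading term b: subtract (-15/44)·h_6 from -3/5b - 9/5 → 0
  remainder 0.

S(f_2,f_4): lcm = a^2. S = 3ab + 3a + 4/3b + 22.
  leading term ab: subtract (-b)·f_2 from 3ab + 3a + 4/3b + 22 → 3a - 4b^2 - 5/3b + 22
  leading term a: subtract (-1)·f_2 from 3a - 4b^2 - 5/3b + 22 → -4b^2 - 17/3b + 19
  leading term b^2: subtract (-18/5)·h_5 from -4b^2 - 17/3b + 19 → 8/15b + 8/5
  leading term b: subtract (10/33)·h_6 from 8/15b + 8/5 → 0
  remainder 0.

S(f_3,f_4): lcm = a^2. S = 4/3ab^2 + 17/3ab - a + 4/3b + 22.
  leading term ab^2: subtract (-4/9b^2)·f_2 from 4/3ab^2 + 17/3ab - a + 4/3b + 22 → 17/3ab - a - 16/9b^3 - 4/3b^2 + 4/3b + 22
  leading term ab: subtract (-17/9b)·f_2 from 17/3ab - a - 16/9b^3 - 4/3b^2 + 4/3b + 22 → -a - 16/9b^3 - 80/9b^2 - 13/3b + 22
  leading term a: subtract (1/3)·f_2 from -a - 16/9b^3 - 80/9b^2 - 13/3b + 22 → -16/9b^3 - 80/9b^2 - 3b + 23
  leading term b^3: subtract (-8/5b)·h_5 from -16/9b^3 - 80/9b^2 - 3b + 23 → -92/15b^2 - 161/15b + 23
  leading term b^2: subtract (-138/25)·h_5 from -92/15b^2 - 161/15b + 23 → -92/75b - 92/25
  leading term b: subtract (-23/33)·h_6 from -92/75b - 92/25 → 0
  remainder 0.

S(f_1,h_5): leading monomials are coprime, so the S-polynomial reduces to 0 (Buchberger's first criterion).
S(f_2,h_5): leading monomials are coprime, so the S-polynomial reduces to 0 (Buchberger's first criterion).
S(f_3,h_5): leading monomials are coprime, so the S-polynomial reduces to 0 (Buchberger's first criterion).
S(f_4,h_5): leading monomials are coprime, so the S-polynomial reduces to 0 (Buchberger's first criterion).
S(f_1,h_6): leading monomials are coprime, so the S-polynomial reduces to 0 (Buchberger's first criterion).
S(f_2,h_6): leading monomials are coprime, so the S-polynomial reduces to 0 (Buchberger's first criterion).
S(f_3,h_6): leading monomials are coprime, so the S-polynomial reduces to 0 (Buchberger's first criterion).
S(f_4,h_6): leading monomials are coprime, so the S-polynomial reduces to 0 (Buchberger's first criterion).
S(h_5,h_6): lcm = b^2. S = -29/20b - 87/20.
  leading term b: subtract (-145/176)·h_6 from -29/20b - 87/20 → 0
  remainder 0.

Every S-polynomial of the final basis reduces to 0, so we have a Gröbner basis.
Inter-reduce: drop elements whose leading term is divisible by another's, tail-reduce, and make monic.
Reduced Gröbner basis: {a - 3, b + 3}.

From the last basis element, b + 3 = 0, so b takes values in {-3}. Each choice, substituted upward through the basis, yields the corresponding point(s) of the solution set.
  b = -3: the earlier basis element becomes a - 3 = 0, giving a = 3 — point (3, -3).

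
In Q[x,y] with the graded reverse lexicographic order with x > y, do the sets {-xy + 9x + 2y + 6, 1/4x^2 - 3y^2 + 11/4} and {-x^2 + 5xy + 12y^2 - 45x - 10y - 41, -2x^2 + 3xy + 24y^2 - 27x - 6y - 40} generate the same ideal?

Yes, the ideals are equal.

Equality of ideals is decidable: compute both reduced Gröbner bases (unique for the ordering) and check whether they agree.
Buchberger on the first generating set:
f_1 = -xy + 9x + 2y + 6, LT = xy.
f_2 = 1/4x^2 - 3y^2 + 11/4, LT = x^2.

S(f_1,f_2): lcm = x^2y. S = 12y^3 - 9x^2 - 2xy - 6x - 11y.
  reduce S modulo (f_1, f_2):
  remainder 12y^3 - 108y^2 - 24x - 15y + 87 ≠ 0; add g_3 = 12y^3 - 108y^2 - 24x - 15y + 87 to the basis.

The other S-polynomials (S(f_1,g_3), S(f_2,g_3)) all reduce to 0 modulo the current basis, so we have a Gröbner basis.
Inter-reduce: drop elements whose leading term is divisible by another's, tail-reduce, and make monic.
Reduced Gröbner basis: {y^3 - 9y^2 - 2x - 5/4y + 29/4, x^2 - 12y^2 + 11, xy - 9x - 2y - 6}.

Buchberger on the second generating set:
h_1 = -x^2 + 5xy + 12y^2 - 45x - 10y - 41, LT = x^2.
h_2 = -2x^2 + 3xy + 24y^2 - 27x - 6y - 40, LT = x^2.

S(h_1,h_2): lcm = x^2. S = -7/2xy + 63/2x + 7y + 21.
  reduce S modulo (h_1, h_2):
  remainder -7/2xy + 63/2x + 7y + 21 ≠ 0; add k_3 = -7/2xy + 63/2x + 7y + 21 to the basis.

S(h_1,k_3): lcm = x^2y. S = -5xy^2 - 12y^3 + 9x^2 + 47xy + 10y^2 + 6x + 41y.
  reduce S modulo (h_1, h_2, k_3):
  remainder -12y^3 + 108y^2 + 24x + 15y - 87 ≠ 0; add k_4 = -12y^3 + 108y^2 + 24x + 15y - 87 to the basis.

The other S-polynomials (S(h_2,k_3), S(h_1,k_4), S(h_2,k_4), S(k_3,k_4)) all reduce to 0 modulo the current basis, so we have a Gröbner basis.
Inter-reduce: drop elements whose leading term is divisible by another's, tail-reduce, and make monic.
Reduced Gröbner basis: {y^3 - 9y^2 - 2x - 5/4y + 29/4, x^2 - 12y^2 + 11, xy - 9x - 2y - 6}.

Same reduced basis, so the two generating sets span the same ideal.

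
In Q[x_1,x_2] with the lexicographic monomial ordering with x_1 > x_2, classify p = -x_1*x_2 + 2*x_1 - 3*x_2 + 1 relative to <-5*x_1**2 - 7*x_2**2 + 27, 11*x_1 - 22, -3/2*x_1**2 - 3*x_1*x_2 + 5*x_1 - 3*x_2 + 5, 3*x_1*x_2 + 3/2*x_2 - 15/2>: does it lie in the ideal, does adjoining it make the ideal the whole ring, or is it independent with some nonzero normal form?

-x_1*x_2 + 2*x_1 - 3*x_2 + 1 lies in I (it reduces to 0).

First compute the reduced Gröbner basis of I by Buchberger's algorithm.
f_1 = -5*x_1**2 - 7*x_2**2 + 27, LT = x_1**2.
f_2 = 11*x_1 - 22, LT = x_1.
f_3 = -3/2*x_1**2 - 3*x_1*x_2 + 5*x_1 - 3*x_2 + 5, LT = x_1**2.
f_4 = 3*x_1*x_2 + 3/2*x_2 - 15/2, LT = x_1*x_2.

S(f_1,f_2): lcm = x_1**2. S = 2*x_1 + 7/5*x_2**2 - 27/5.
  reduce S modulo (f_1, f_2, f_3, f_4):
  remainder 7/5*x_2**2 - 7/5 ≠ 0; add h_5 = 7/5*x_2**2 - 7/5 to the basis.

S(f_1,f_3): lcm = x_1**2. S = -2*x_1*x_2 + 10/3*x_1 + 7/5*x_2**2 - 2*x_2 - 31/15.
  reduce S modulo (f_1, f_2, f_3, f_4, h_5):
  remainder -6*x_2 + 6 ≠ 0; add h_6 = -6*x_2 + 6 to the basis.

The other S-polynomials (S(f_1,f_4), S(f_2,f_3), S(f_2,f_4), S(f_3,f_4), S(f_1,h_5), S(f_2,h_5), S(f_3,h_5), S(f_4,h_5), S(f_1,h_6), S(f_2,h_6), S(f_3,h_6), S(f_4,h_6), S(h_5,h_6)) all reduce to 0 modulo the current basis, so we have a Gröbner basis.
Inter-reduce: drop elements whose leading term is divisible by another's, tail-reduce, and make monic.
Reduced Gröbner basis: {x_1 - 2, x_2 - 1}.
Label its elements g_1 = x_1 - 2, g_2 = x_2 - 1.

Reduce p = -x_1*x_2 + 2*x_1 - 3*x_2 + 1 modulo G:
  leading term x_1*x_2: subtract (-x_2)·g_1 from -x_1*x_2 + 2*x_1 - 3*x_2 + 1 → 2*x_1 - 5*x_2 + 1
  leading term x_1: subtract (2)·g_1 from 2*x_1 - 5*x_2 + 1 → -5*x_2 + 5
  leading term x_2: subtract (-5)·g_2 from -5*x_2 + 5 → 0
  normal form = 0.
Since the normal form is 0, p ∈ I.

The remainder on division by a Gröbner basis is unique — it is the normal form.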